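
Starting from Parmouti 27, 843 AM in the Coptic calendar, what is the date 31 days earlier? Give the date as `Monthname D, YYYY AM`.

Paremhat 26, 843 AM

Counting 31 days back from JDN 2132806 reaches JDN 2132775, which is Paremhat 26, 843 AM.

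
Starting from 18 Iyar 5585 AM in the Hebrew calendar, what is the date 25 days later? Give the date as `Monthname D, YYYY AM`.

Sivan 14, 5585 AM

JDN of 18 Iyar 5585 AM = 2387753.
2387753 + 25 = 2387778.
JDN 2387778 in the Hebrew calendar is Sivan 14, 5585 AM.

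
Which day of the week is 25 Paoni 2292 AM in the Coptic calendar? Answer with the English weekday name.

In the Gregorian calendar this is 6 July 2576 (JDN 2662112).
2662112 ≡ 5 (mod 7); counting from Monday = 0 gives Saturday.

Saturday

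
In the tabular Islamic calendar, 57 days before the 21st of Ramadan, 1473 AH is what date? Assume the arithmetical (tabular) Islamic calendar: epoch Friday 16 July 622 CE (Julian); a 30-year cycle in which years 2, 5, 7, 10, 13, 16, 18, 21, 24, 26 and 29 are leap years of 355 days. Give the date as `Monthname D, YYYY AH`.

Rajab 23, 1473 AH

Counting 57 days back from JDN 2470324 reaches JDN 2470267, which is Rajab 23, 1473 AH.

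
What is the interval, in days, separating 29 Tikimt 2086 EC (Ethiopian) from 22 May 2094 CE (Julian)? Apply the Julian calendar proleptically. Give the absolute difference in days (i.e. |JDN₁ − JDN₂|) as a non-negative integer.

208

JDN of the first date = 2485825.
JDN of the second date = 2486033.
|2486033 − 2485825| = 208.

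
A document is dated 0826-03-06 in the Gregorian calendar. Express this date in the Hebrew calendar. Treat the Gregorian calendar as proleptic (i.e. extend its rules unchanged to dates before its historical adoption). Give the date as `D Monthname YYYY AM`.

19 Adar 4586 AM

Julian Day Number of the source date = 2022815.
Converting JDN 2022815 to the Hebrew calendar gives 19 Adar 4586 AM.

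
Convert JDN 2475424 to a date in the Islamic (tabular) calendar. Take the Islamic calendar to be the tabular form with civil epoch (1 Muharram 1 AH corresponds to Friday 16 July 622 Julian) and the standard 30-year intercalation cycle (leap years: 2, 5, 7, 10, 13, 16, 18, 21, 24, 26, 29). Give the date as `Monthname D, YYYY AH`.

The Gregorian equivalent of JDN 2475424 is 18 May 2065.
In the tabular Islamic calendar that day is Safar 12, 1488 AH.

Safar 12, 1488 AH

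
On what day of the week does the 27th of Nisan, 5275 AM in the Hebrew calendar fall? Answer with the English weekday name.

Thursday

In the proleptic Gregorian calendar this is 22 April 1515 (JDN 2274513).
Since JDN mod 7 = 3 (0 = Monday), the day is Thursday.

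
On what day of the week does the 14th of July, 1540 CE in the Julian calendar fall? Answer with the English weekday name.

This is JDN 2283738 (24 July 1540 Gregorian).
2283738 ≡ 2 (mod 7); counting from Monday = 0 gives Wednesday.

Wednesday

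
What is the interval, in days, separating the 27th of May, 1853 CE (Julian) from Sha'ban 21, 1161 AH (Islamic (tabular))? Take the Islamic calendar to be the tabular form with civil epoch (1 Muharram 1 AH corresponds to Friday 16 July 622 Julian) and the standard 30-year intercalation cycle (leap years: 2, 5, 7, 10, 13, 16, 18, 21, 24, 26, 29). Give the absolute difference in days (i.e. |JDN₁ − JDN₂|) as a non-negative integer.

38281

First date → JDN 2398013; second date → JDN 2359732.
The interval is |2398013 − 2359732| = 38281 days.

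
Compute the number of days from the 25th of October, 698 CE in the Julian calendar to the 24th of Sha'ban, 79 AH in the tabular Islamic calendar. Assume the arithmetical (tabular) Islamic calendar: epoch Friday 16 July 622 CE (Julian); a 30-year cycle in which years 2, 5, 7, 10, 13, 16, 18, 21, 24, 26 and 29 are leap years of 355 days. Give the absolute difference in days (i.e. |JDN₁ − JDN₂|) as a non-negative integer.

First date → JDN 1976300; second date → JDN 1976311.
The interval is |1976300 − 1976311| = 11 days.

11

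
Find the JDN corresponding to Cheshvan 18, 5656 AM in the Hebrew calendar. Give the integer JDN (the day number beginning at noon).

2413503

In the Gregorian calendar the same day is 5 November 1895.
JDN 2451545 is 1 January 2000 CE (Gregorian); the target day is −38042 days from there, so JDN = 2413503.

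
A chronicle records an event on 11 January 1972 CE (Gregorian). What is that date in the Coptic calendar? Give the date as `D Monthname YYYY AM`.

2 Tobi 1688 AM

Both dates share Julian Day Number 2441328; in the Coptic calendar that is 2 Tobi 1688 AM.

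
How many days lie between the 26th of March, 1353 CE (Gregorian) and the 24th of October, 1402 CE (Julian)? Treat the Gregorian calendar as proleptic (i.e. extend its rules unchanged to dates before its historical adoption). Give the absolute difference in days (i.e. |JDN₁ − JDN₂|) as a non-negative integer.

First date → JDN 2215318; second date → JDN 2233435.
The interval is |2215318 − 2233435| = 18117 days.

18117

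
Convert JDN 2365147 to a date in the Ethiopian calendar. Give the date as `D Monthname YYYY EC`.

9 Sene 1755 EC

JDN 2365147 is 14 June 1763 in the Gregorian calendar.
In the Ethiopian calendar that day is 9 Sene 1755 EC.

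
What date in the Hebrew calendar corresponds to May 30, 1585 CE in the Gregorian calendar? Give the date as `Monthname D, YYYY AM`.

Sivan 2, 5345 AM

Julian Day Number of the source date = 2300119.
Converting JDN 2300119 to the Hebrew calendar gives 2 Sivan 5345 AM.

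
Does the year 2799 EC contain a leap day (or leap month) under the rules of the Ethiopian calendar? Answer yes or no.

2799 mod 4 = 3; in the Ethiopian calendar a year is leap when year mod 4 = 3, so it is a leap year.

yes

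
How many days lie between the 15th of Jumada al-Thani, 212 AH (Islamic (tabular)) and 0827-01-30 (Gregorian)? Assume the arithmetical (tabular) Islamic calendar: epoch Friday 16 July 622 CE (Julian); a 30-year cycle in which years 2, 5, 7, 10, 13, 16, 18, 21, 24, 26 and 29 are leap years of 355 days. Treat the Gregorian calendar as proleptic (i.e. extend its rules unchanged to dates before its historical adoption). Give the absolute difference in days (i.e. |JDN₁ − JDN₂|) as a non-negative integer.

228

First date → JDN 2023373; second date → JDN 2023145.
The interval is |2023373 − 2023145| = 228 days.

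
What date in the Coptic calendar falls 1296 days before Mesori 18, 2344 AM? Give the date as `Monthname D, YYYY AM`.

Tobi 28, 2341 AM

Counting 1296 days back from JDN 2681158 reaches JDN 2679862, which is Tobi 28, 2341 AM.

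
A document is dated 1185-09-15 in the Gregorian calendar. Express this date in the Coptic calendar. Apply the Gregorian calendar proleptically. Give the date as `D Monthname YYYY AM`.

Julian Day Number of the source date = 2154130.
Converting JDN 2154130 to the Coptic calendar gives 11 Thout 902 AM.

11 Thout 902 AM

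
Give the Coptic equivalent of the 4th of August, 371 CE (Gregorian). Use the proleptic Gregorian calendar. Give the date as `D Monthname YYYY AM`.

Both dates share Julian Day Number 1856780; in the Coptic calendar that is 10 Mesori 87 AM.

10 Mesori 87 AM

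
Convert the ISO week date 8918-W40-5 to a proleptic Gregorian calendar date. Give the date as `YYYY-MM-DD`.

8918-10-07

ISO week 1 of 8918 is the week containing the first Thursday of 8918.
Week 40, day 5 (Friday) lands on 8918-10-07.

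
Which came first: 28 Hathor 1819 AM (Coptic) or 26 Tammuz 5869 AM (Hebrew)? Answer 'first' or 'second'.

first

First date → JDN 2489141; second date → JDN 2491562.
JDN 2489141 < JDN 2491562, so the first date is earlier.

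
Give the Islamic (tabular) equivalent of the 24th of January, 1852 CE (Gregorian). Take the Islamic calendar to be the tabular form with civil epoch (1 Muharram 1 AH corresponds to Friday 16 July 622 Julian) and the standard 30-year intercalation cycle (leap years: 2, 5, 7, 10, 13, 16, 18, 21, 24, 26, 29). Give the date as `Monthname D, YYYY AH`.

Both dates share Julian Day Number 2397512; in the tabular Islamic calendar that is 1 Rabi' al-Thani 1268 AH.

Rabi' al-Thani 1, 1268 AH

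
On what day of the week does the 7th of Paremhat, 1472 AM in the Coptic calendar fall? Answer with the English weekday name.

Equivalently 14 March 1756 Gregorian, JDN 2362499.
2362499 ≡ 6 (mod 7); counting from Monday = 0 gives Sunday.

Sunday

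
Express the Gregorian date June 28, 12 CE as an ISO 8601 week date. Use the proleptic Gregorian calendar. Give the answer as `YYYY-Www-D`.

0012-W26-4

The weekday is Thursday (ISO weekday 4).
That Thursday belongs to ISO week 26 of ISO year 12.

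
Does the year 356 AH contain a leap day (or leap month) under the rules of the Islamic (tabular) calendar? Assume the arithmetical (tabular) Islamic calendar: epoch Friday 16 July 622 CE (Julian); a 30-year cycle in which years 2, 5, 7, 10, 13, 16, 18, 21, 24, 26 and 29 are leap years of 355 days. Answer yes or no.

Year 356 AH is year 26 of its 30-year cycle; leap positions are 2, 5, 7, 10, 13, 16, 18, 21, 24, 26, 29, so it is a leap year (355 days).

yes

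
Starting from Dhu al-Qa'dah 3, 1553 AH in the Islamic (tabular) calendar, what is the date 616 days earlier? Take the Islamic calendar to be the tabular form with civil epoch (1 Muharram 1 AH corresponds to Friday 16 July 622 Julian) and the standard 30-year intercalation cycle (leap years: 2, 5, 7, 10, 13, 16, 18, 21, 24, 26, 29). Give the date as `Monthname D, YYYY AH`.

The starting date is JDN 2498714; 2498714 − 616 = 2498098.
JDN 2498098 corresponds to Safar 6, 1552 AH.

Safar 6, 1552 AH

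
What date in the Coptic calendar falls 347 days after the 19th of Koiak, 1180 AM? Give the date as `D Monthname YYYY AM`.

The starting date is JDN 2255768; 2255768 + 347 = 2256115.
JDN 2256115 corresponds to 1 Koiak 1181 AM.

1 Koiak 1181 AM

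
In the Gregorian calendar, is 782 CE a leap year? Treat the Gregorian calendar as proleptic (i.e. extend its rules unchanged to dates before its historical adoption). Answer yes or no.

no

782 is not divisible by 4, so it is a common year.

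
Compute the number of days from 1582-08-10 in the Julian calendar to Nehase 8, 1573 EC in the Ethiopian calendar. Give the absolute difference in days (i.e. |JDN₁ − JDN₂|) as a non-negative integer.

First date → JDN 2299105; second date → JDN 2298731.
The interval is |2299105 − 2298731| = 374 days.

374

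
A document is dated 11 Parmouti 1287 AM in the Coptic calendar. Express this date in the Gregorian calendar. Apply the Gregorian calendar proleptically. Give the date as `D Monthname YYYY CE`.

Julian Day Number of the source date = 2294961.
Converting JDN 2294961 to the Gregorian calendar gives 16 April 1571 CE.

16 April 1571 CE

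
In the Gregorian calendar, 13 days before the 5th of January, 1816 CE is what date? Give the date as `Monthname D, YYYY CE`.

December 23, 1815 CE

JDN of the 5th of January, 1816 CE = 2384344.
2384344 − 13 = 2384331.
JDN 2384331 in the Gregorian calendar is December 23, 1815 CE.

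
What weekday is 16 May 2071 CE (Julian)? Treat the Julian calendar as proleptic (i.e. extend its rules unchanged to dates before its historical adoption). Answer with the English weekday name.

In the Gregorian calendar this is 29 May 2071 (JDN 2477626).
JDN 2477626 mod 7 = 4, and JDN 0 was a Monday, so this is a Friday.

Friday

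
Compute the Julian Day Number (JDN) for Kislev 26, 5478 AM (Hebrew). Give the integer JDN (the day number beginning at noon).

Equivalently 30 November 1717 (Gregorian).
JDN 2451545 is 1 January 2000 CE (Gregorian); the target day is −103030 days from there, so JDN = 2348515.

2348515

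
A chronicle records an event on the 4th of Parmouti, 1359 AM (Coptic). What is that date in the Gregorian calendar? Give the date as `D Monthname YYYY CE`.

9 April 1643 CE

Both dates share Julian Day Number 2321252; in the Gregorian calendar that is 9 April 1643 CE.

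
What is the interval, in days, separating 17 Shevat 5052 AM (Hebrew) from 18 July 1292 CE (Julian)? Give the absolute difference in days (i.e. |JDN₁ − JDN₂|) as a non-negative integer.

193

First date → JDN 2192967; second date → JDN 2193160.
The interval is |2192967 − 2193160| = 193 days.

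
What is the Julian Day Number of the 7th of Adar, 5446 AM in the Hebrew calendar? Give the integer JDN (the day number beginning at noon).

In the Gregorian calendar the same day is 3 March 1686.
JDN 2400001 is 17 November 1858 CE (Gregorian), MJD 0; the target day is −63080 days from there, so JDN = 2336921.

2336921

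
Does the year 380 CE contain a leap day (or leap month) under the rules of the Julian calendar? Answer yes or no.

380 mod 4 = 0, so it is a leap year in the Julian calendar.

yes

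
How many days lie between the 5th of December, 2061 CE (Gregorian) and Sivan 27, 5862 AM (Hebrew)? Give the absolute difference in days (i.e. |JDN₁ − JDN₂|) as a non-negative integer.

JDN of the first date = 2474164.
JDN of the second date = 2488964.
|2488964 − 2474164| = 14800.

14800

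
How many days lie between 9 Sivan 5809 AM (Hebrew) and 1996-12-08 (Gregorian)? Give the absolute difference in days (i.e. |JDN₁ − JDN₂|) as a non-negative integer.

JDN of the first date = 2469602.
JDN of the second date = 2450426.
|2450426 − 2469602| = 19176.

19176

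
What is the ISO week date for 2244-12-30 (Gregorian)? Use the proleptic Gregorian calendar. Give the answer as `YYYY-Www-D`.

The weekday is Monday (ISO weekday 1).
That Monday belongs to ISO week 1 of ISO year 2245.

2245-W01-1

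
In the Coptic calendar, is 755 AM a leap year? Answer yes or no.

755 mod 4 = 3; in the Coptic calendar a year is leap when year mod 4 = 3, so it is a leap year.

yes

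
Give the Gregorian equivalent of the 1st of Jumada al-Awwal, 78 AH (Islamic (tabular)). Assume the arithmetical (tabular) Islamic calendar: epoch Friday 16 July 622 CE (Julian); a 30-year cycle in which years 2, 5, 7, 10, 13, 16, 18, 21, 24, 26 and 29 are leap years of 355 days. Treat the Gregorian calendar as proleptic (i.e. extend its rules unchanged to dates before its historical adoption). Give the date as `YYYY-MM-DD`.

0697-07-29

Both dates share Julian Day Number 1975844; in the Gregorian calendar that is 29 July 697 CE.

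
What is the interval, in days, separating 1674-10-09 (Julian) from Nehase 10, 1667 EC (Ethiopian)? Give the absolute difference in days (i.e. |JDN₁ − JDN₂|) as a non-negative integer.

JDN of the first date = 2332768.
JDN of the second date = 2333066.
|2333066 − 2332768| = 298.

298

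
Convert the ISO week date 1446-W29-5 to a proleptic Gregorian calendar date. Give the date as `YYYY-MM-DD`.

1446-07-17

ISO week 1 of 1446 is the week containing the first Thursday of 1446.
Week 29, day 5 (Friday) lands on 1446-07-17.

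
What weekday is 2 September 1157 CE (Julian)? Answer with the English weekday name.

Monday

Equivalently 9 September 1157 Gregorian, JDN 2143897.
JDN 2143897 mod 7 = 0, and JDN 0 was a Monday, so this is a Monday.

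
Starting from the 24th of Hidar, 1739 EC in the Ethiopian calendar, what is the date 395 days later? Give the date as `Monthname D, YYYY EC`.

Tahsas 23, 1740 EC

Counting 395 days forward from JDN 2359108 reaches JDN 2359503, which is Tahsas 23, 1740 EC.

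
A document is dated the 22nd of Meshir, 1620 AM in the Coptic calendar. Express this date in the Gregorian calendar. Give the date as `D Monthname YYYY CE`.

Both dates share Julian Day Number 2416541; in the Gregorian calendar that is 1 March 1904 CE.

1 March 1904 CE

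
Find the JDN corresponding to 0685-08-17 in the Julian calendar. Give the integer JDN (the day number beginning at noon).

Equivalently 20 August 685 (proleptic Gregorian).
JDN 2400001 is 17 November 1858 CE (Gregorian), MJD 0; the target day is −428518 days from there, so JDN = 1971483.

1971483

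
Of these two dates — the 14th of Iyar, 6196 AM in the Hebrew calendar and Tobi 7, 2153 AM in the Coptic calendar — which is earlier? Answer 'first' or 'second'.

Converting both to JDN: 2610913 vs 2611174; the smaller is the first.

first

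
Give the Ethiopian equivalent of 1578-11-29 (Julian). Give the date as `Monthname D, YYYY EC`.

The source date corresponds to 9 December 1578 in the proleptic Gregorian calendar (JDN 2297755).
That day falls on 3 Tahsas 1571 EC in the Ethiopian calendar.

Tahsas 3, 1571 EC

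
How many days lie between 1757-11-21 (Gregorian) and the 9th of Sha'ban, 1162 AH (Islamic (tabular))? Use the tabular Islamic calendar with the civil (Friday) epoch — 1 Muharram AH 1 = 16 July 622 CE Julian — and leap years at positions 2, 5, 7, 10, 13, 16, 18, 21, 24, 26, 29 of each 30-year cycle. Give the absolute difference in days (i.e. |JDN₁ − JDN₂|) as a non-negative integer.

3041

JDN of the first date = 2363116.
JDN of the second date = 2360075.
|2360075 − 2363116| = 3041.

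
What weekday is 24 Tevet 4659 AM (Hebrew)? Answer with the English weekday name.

Thursday

In the proleptic Gregorian calendar this is 15 January 899 (JDN 2049428).
2049428 ≡ 3 (mod 7); counting from Monday = 0 gives Thursday.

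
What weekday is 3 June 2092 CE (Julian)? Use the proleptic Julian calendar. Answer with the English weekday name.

In the Gregorian calendar this is 16 June 2092 (JDN 2485315).
Since JDN mod 7 = 0 (0 = Monday), the day is Monday.

Monday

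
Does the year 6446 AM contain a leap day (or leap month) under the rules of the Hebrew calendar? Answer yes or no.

no

Hebrew year 6446 is year 5 of its 19-year Metonic cycle; leap years are at positions 3, 6, 8, 11, 14, 17, 19, so it is a common year (12 months).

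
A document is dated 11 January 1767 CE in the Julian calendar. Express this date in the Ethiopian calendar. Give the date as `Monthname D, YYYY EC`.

The source date corresponds to 22 January 1767 in the Gregorian calendar (JDN 2366465).
That day falls on 16 Tir 1759 EC in the Ethiopian calendar.

Tir 16, 1759 EC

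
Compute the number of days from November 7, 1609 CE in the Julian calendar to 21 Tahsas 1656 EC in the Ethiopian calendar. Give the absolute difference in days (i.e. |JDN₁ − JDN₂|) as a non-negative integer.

JDN of the first date = 2309056.
JDN of the second date = 2328820.
|2328820 − 2309056| = 19764.

19764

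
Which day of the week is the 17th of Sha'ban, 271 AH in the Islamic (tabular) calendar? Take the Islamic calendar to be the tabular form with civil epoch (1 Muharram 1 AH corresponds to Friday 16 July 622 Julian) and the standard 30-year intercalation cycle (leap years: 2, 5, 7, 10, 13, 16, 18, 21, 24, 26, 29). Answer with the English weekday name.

In the proleptic Gregorian calendar this is 11 February 885 (JDN 2044342).
Since JDN mod 7 = 6 (0 = Monday), the day is Sunday.

Sunday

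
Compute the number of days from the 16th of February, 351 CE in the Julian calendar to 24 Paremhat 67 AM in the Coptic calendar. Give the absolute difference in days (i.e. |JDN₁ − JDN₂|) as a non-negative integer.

32

JDN of the first date = 1849307.
JDN of the second date = 1849339.
|1849339 − 1849307| = 32.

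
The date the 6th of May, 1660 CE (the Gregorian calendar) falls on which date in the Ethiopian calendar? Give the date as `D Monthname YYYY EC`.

1 Ginbot 1652 EC

Julian Day Number of the source date = 2327489.
Converting JDN 2327489 to the Ethiopian calendar gives 1 Ginbot 1652 EC.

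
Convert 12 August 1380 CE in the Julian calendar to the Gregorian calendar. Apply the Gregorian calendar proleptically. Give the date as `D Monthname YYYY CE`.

20 August 1380 CE

For dates in this range the Gregorian date is 8 days ahead of the Julian.
12 August 1380 Julian + 8 days → 20 August 1380 Gregorian.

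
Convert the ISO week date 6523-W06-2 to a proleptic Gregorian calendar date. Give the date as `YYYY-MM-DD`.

ISO week 1 of 6523 is the week containing the first Thursday of 6523.
Week 6, day 2 (Tuesday) lands on 6523-02-09.

6523-02-09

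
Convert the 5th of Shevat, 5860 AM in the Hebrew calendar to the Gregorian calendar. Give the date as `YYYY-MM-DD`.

Julian Day Number of the source date = 2488084.
Converting JDN 2488084 to the Gregorian calendar gives 15 January 2100 CE.

2100-01-15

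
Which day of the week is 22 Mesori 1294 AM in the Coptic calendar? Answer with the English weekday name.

Friday

Equivalently 25 August 1578 Gregorian, JDN 2297649.
JDN 2297649 mod 7 = 4, and JDN 0 was a Monday, so this is a Friday.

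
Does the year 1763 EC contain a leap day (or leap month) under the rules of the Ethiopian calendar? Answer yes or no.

yes

1763 mod 4 = 3; in the Ethiopian calendar a year is leap when year mod 4 = 3, so it is a leap year.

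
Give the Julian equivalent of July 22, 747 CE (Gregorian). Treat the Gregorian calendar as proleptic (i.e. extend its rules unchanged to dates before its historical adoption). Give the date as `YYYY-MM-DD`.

For dates in this range the Gregorian date is 4 days ahead of the Julian.
22 July 747 Gregorian − 4 days → 18 July 747 Julian.

0747-07-18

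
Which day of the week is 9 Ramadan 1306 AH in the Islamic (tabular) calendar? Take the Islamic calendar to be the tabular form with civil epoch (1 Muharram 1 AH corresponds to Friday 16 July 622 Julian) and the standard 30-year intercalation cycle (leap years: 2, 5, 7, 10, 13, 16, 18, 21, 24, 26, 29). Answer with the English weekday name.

In the Gregorian calendar this is 9 May 1889 (JDN 2411132).
2411132 ≡ 3 (mod 7); counting from Monday = 0 gives Thursday.

Thursday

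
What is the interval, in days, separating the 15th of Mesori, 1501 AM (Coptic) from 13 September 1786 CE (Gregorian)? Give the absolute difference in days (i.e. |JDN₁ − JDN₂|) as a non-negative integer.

390

First date → JDN 2373249; second date → JDN 2373639.
The interval is |2373249 − 2373639| = 390 days.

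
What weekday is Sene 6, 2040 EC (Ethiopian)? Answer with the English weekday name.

In the Gregorian calendar this is 13 June 2048 (JDN 2469241).
Since JDN mod 7 = 5 (0 = Monday), the day is Saturday.

Saturday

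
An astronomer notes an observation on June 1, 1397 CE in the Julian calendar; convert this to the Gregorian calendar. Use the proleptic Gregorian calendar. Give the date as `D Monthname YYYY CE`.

At this point the Julian calendar is 8 days behind the Gregorian.
1 June 1397 Julian + 8 days → 9 June 1397 Gregorian.

9 June 1397 CE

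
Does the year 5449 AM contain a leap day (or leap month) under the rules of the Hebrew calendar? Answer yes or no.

Hebrew year 5449 is year 15 of its 19-year Metonic cycle; leap years are at positions 3, 6, 8, 11, 14, 17, 19, so it is a common year (12 months).

no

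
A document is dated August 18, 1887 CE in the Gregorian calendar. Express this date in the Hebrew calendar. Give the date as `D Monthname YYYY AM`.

28 Av 5647 AM

Julian Day Number of the source date = 2410502.
Converting JDN 2410502 to the Hebrew calendar gives 28 Av 5647 AM.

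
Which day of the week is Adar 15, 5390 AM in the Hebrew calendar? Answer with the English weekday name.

Wednesday

In the Gregorian calendar this is 27 February 1630 (JDN 2316463).
JDN 2316463 mod 7 = 2, and JDN 0 was a Monday, so this is a Wednesday.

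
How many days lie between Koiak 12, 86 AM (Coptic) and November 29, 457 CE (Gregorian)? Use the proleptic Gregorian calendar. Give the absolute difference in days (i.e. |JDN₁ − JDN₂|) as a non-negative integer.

JDN of the first date = 1856177.
JDN of the second date = 1888309.
|1888309 − 1856177| = 32132.

32132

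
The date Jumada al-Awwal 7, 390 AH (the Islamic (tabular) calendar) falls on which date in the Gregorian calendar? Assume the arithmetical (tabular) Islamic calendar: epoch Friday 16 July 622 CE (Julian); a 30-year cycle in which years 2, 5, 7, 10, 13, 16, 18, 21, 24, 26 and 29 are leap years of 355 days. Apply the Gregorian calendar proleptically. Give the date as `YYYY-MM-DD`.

1000-04-21

Both dates share Julian Day Number 2086413; in the Gregorian calendar that is 21 April 1000 CE.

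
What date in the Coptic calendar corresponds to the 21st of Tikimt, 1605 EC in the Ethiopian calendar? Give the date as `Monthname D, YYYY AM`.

Julian Day Number of the source date = 2310132.
Converting JDN 2310132 to the Coptic calendar gives 21 Paopi 1329 AM.

Paopi 21, 1329 AM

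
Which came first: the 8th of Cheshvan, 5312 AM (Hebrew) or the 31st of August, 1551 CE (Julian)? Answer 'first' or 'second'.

The two dates have Julian Day Numbers 2287841 and 2287803 respectively.
Since 2287803 < 2287841, the second date comes first.

second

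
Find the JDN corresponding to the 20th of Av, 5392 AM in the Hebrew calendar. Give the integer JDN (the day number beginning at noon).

2317355

Equivalently 7 August 1632 (Gregorian).
JDN 2400001 is 17 November 1858 CE (Gregorian), MJD 0; the target day is −82646 days from there, so JDN = 2317355.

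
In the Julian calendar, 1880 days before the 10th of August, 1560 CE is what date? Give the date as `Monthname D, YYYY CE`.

June 18, 1555 CE

JDN of the 10th of August, 1560 CE = 2291070.
2291070 − 1880 = 2289190.
JDN 2289190 in the Julian calendar is June 18, 1555 CE.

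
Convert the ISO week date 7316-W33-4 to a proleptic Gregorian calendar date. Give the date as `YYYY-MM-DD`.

7316-08-13

ISO week 1 of 7316 is the week containing the first Thursday of 7316.
Week 33, day 4 (Thursday) lands on 7316-08-13.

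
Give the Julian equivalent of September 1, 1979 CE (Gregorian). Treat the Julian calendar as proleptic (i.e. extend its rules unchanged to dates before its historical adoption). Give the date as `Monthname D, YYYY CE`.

August 19, 1979 CE

The Julian–Gregorian offset here is 13 days (Julian trailing).
1 September 1979 Gregorian − 13 days → 19 August 1979 Julian.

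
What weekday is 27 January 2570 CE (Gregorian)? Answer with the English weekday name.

Saturday

Since JDN mod 7 = 5 (0 = Monday), the day is Saturday.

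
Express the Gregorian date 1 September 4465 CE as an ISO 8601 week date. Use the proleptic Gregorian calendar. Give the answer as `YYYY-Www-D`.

The weekday is Tuesday (ISO weekday 2).
That Tuesday belongs to ISO week 36 of ISO year 4465.

4465-W36-2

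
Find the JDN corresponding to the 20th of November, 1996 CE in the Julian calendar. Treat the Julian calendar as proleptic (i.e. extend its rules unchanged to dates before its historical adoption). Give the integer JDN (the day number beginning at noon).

2450421

Equivalently 3 December 1996 (Gregorian).
JDN 2451545 is 1 January 2000 CE (Gregorian); the target day is −1124 days from there, so JDN = 2450421.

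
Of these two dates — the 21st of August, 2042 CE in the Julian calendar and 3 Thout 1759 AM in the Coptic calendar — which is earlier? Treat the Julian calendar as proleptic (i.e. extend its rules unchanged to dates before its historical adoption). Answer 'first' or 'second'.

first

The two dates have Julian Day Numbers 2467131 and 2467141 respectively.
Since 2467131 < 2467141, the first date comes first.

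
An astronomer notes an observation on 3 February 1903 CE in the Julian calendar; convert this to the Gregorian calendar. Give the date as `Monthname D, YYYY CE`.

For dates in this range the Gregorian date is 13 days ahead of the Julian.
3 February 1903 Julian + 13 days → 16 February 1903 Gregorian.

February 16, 1903 CE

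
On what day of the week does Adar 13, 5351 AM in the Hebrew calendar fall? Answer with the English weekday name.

In the Gregorian calendar this is 9 March 1591 (JDN 2302228).
JDN 2302228 mod 7 = 5, and JDN 0 was a Monday, so this is a Saturday.

Saturday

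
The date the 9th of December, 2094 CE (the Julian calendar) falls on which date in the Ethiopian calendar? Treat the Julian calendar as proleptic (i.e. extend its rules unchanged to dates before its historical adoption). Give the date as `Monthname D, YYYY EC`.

Tahsas 13, 2087 EC

Julian Day Number of the source date = 2486234.
Converting JDN 2486234 to the Ethiopian calendar gives 13 Tahsas 2087 EC.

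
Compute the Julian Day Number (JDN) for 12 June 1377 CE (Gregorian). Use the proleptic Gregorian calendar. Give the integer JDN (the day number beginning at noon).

JDN 2451545 is 1 January 2000 CE (Gregorian); the target day is −227383 days from there, so JDN = 2224162.

2224162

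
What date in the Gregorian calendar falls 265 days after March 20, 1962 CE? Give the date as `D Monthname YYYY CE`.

10 December 1962 CE

Counting 265 days forward from JDN 2437744 reaches JDN 2438009, which is 10 December 1962 CE.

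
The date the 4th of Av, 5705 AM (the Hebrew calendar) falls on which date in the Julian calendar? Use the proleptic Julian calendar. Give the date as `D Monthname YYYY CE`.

1 July 1945 CE

Julian Day Number of the source date = 2431651.
Converting JDN 2431651 to the Julian calendar gives 1 July 1945 CE.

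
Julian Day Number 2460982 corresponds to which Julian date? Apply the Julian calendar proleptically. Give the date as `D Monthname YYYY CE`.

JDN 2460982 is 2 November 2025 in the Gregorian calendar.
In the Julian calendar that day is 20 October 2025 CE.

20 October 2025 CE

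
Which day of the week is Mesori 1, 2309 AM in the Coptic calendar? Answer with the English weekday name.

This is JDN 2668357 (11 August 2593 Gregorian).
Since JDN mod 7 = 6 (0 = Monday), the day is Sunday.

Sunday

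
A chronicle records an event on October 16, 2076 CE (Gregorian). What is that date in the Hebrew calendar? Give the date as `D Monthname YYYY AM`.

19 Tishrei 5837 AM

Both dates share Julian Day Number 2479593; in the Hebrew calendar that is 19 Tishrei 5837 AM.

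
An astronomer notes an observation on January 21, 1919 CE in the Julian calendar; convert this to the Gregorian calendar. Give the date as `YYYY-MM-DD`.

The Julian–Gregorian offset here is 13 days (Julian trailing).
21 January 1919 Julian + 13 days → 3 February 1919 Gregorian.

1919-02-03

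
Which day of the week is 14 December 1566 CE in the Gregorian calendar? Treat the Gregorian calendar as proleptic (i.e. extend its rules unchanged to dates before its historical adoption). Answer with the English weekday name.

Wednesday

JDN 2293377 mod 7 = 2, and JDN 0 was a Monday, so this is a Wednesday.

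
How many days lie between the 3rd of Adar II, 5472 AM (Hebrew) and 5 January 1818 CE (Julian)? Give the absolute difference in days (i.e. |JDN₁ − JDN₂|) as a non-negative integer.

38662

First date → JDN 2346425; second date → JDN 2385087.
The interval is |2346425 − 2385087| = 38662 days.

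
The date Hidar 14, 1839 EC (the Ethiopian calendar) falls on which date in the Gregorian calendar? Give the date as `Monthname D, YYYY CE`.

Both dates share Julian Day Number 2395623; in the Gregorian calendar that is 22 November 1846 CE.

November 22, 1846 CE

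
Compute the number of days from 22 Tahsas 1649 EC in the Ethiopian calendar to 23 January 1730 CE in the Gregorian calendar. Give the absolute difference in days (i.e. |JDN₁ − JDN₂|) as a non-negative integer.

First date → JDN 2326264; second date → JDN 2352952.
The interval is |2326264 − 2352952| = 26688 days.

26688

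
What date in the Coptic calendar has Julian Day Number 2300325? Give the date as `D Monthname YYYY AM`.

16 Koiak 1302 AM

JDN 2300325 is 22 December 1585 in the Gregorian calendar.
In the Coptic calendar that day is 16 Koiak 1302 AM.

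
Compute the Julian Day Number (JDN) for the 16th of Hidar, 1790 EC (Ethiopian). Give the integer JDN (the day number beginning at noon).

2377728

Equivalently 23 November 1797 (Gregorian).
JDN 2451545 is 1 January 2000 CE (Gregorian); the target day is −73817 days from there, so JDN = 2377728.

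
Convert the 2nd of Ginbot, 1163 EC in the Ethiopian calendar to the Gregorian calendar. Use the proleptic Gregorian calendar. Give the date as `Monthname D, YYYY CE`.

May 4, 1171 CE

Julian Day Number of the source date = 2148882.
Converting JDN 2148882 to the Gregorian calendar gives 4 May 1171 CE.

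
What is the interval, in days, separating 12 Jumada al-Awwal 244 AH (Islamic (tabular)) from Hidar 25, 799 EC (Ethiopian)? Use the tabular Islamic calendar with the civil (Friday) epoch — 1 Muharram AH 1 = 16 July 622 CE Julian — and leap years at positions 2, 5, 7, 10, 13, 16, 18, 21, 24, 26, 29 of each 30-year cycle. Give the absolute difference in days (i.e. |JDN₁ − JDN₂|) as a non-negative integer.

18906

JDN of the first date = 2034680.
JDN of the second date = 2015774.
|2015774 − 2034680| = 18906.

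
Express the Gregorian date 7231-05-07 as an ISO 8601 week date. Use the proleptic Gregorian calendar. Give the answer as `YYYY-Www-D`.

The weekday is Wednesday (ISO weekday 3).
That Wednesday belongs to ISO week 19 of ISO year 7231.

7231-W19-3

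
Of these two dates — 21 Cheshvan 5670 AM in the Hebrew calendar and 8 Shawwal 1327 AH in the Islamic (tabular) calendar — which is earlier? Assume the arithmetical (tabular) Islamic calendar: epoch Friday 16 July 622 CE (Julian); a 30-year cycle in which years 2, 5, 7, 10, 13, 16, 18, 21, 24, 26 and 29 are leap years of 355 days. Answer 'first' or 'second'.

Converting both to JDN: 2418616 vs 2418603; the smaller is the second.

second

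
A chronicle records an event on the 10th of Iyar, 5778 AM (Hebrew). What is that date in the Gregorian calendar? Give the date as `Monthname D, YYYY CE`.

April 25, 2018 CE

Both dates share Julian Day Number 2458234; in the Gregorian calendar that is 25 April 2018 CE.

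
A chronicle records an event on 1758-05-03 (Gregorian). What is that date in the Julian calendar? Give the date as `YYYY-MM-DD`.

1758-04-22

For dates in this range the Gregorian date is 11 days ahead of the Julian.
3 May 1758 Gregorian − 11 days → 22 April 1758 Julian.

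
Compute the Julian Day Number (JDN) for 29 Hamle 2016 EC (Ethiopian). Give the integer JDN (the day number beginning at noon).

2460528

In the Gregorian calendar the same day is 5 August 2024.
JDN 2400001 is 17 November 1858 CE (Gregorian), MJD 0; the target day is +60527 days from there, so JDN = 2460528.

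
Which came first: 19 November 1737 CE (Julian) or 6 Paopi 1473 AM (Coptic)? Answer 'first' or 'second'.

first

The two dates have Julian Day Numbers 2355820 and 2362713 respectively.
Since 2355820 < 2362713, the first date comes first.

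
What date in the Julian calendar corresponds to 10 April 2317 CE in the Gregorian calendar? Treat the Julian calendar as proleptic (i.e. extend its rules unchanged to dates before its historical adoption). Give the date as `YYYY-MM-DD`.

2317-03-25

At this point the Julian calendar is 16 days behind the Gregorian.
10 April 2317 Gregorian − 16 days → 25 March 2317 Julian.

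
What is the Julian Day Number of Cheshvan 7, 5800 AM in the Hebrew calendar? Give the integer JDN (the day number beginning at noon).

2466087

In the Gregorian calendar the same day is 25 October 2039.
JDN 2299161 is 15 October 1582 CE (Gregorian); the target day is +166926 days from there, so JDN = 2466087.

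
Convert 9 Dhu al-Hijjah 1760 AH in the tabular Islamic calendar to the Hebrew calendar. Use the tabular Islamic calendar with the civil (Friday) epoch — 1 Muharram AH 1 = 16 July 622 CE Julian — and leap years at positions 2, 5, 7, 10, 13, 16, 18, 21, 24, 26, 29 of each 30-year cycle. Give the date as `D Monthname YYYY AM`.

The source date corresponds to 30 January 2330 in the Gregorian calendar (JDN 2572104).
That day falls on 9 Shevat 6090 AM in the Hebrew calendar.

9 Shevat 6090 AM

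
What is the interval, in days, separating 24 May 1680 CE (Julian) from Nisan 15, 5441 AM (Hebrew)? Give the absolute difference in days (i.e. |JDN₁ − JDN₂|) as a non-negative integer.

First date → JDN 2334822; second date → JDN 2335126.
The interval is |2334822 − 2335126| = 304 days.

304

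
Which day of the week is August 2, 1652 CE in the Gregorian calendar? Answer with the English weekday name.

Friday

JDN 2324655 mod 7 = 4, and JDN 0 was a Monday, so this is a Friday.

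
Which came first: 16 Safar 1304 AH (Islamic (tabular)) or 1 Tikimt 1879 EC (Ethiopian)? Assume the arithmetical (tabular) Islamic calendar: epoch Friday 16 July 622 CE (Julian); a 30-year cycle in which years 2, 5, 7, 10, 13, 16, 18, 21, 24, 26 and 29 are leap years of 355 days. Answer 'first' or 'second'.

second

The two dates have Julian Day Numbers 2410225 and 2410190 respectively.
Since 2410190 < 2410225, the second date comes first.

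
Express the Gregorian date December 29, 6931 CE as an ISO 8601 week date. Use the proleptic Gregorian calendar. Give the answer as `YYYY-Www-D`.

The weekday is Saturday (ISO weekday 6).
That Saturday belongs to ISO week 52 of ISO year 6931.

6931-W52-6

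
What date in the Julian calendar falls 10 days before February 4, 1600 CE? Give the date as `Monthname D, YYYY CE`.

JDN of February 4, 1600 CE = 2305492.
2305492 − 10 = 2305482.
JDN 2305482 in the Julian calendar is January 25, 1600 CE.

January 25, 1600 CE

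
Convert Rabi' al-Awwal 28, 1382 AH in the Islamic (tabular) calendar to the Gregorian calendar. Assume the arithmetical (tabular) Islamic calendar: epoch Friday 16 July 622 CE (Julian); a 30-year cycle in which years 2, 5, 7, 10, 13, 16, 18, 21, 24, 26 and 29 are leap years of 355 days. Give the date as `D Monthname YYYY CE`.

29 August 1962 CE

Julian Day Number of the source date = 2437906.
Converting JDN 2437906 to the Gregorian calendar gives 29 August 1962 CE.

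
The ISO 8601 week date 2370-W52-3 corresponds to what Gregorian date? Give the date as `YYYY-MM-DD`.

ISO week 1 of 2370 is the week containing the first Thursday of 2370.
Week 52, day 3 (Wednesday) lands on 2370-12-23.

2370-12-23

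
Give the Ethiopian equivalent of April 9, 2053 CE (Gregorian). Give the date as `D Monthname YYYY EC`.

Julian Day Number of the source date = 2471002.
Converting JDN 2471002 to the Ethiopian calendar gives 1 Miyazya 2045 EC.

1 Miyazya 2045 EC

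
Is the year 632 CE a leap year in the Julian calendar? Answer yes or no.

yes

632 mod 4 = 0, so it is a leap year in the Julian calendar.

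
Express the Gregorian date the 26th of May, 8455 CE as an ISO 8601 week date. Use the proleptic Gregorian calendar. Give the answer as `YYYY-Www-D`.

The weekday is Wednesday (ISO weekday 3).
That Wednesday belongs to ISO week 21 of ISO year 8455.

8455-W21-3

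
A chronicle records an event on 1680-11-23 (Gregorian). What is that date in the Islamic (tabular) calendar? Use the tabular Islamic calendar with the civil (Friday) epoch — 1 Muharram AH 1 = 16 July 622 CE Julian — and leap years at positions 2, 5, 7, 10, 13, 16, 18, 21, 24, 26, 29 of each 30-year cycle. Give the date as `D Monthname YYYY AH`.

Both dates share Julian Day Number 2334995; in the tabular Islamic calendar that is 1 Dhu al-Qa'dah 1091 AH.

1 Dhu al-Qa'dah 1091 AH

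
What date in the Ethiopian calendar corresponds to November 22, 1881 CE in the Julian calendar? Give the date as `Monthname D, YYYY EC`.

Julian Day Number of the source date = 2408419.
Converting JDN 2408419 to the Ethiopian calendar gives 26 Hidar 1874 EC.

Hidar 26, 1874 EC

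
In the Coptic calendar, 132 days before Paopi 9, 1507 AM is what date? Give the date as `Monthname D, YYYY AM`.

Paoni 2, 1506 AM

JDN of Paopi 9, 1507 AM = 2375134.
2375134 − 132 = 2375002.
JDN 2375002 in the Coptic calendar is Paoni 2, 1506 AM.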